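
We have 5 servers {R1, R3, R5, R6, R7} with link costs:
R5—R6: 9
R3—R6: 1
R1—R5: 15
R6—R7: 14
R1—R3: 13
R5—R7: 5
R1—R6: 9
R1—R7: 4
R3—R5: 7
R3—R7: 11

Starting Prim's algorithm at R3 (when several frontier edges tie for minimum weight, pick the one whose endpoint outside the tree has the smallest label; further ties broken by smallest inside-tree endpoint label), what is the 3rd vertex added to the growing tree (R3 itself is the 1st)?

Grow the tree from R3 using Prim:
Step 1: cheapest edge leaving the tree is R3—R6 (1); add R6.
Step 2: cheapest edge leaving the tree is R3—R5 (7); add R5.
Step 3: cheapest edge leaving the tree is R5—R7 (5); add R7.
Step 4: cheapest edge leaving the tree is R1—R7 (4); add R1.
Vertex order: R3, R6, R5, R7, R1. The 3rd vertex is R5.

R5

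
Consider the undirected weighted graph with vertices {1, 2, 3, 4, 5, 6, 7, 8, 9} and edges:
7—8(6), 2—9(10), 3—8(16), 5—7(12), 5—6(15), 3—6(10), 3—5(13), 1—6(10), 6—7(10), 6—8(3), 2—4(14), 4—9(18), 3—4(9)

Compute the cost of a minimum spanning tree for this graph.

Sort edges by weight, then run Kruskal:
6—8 (3): add — endpoints in different components.
7—8 (6): add — endpoints in different components.
3—4 (9): add — endpoints in different components.
1—6 (10): add — endpoints in different components.
2—9 (10): add — endpoints in different components.
3—6 (10): add — endpoints in different components.
6—7 (10): skip — 6 and 7 already connected.
5—7 (12): add — endpoints in different components.
3—5 (13): skip — 3 and 5 already connected.
2—4 (14): add — endpoints in different components.
MST edges: 6—8, 7—8, 3—4, 1—6, 2—9, 3—6, 5—7, 2—4; total weight 3+6+9+10+10+10+12+14 = 74.

74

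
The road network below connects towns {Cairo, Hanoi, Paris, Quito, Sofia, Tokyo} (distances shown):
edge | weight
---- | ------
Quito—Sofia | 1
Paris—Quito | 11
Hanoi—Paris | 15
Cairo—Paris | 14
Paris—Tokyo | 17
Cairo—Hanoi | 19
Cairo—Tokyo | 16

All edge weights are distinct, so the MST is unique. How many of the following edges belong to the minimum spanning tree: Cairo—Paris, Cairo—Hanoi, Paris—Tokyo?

1

Sort edges by weight, then run Kruskal:
Quito—Sofia (1): add. Components now {Quito,Sofia} {Hanoi} {Paris} {Cairo} {Tokyo}
Paris—Quito (11): add. Components now {Paris,Quito,Sofia} {Hanoi} {Cairo} {Tokyo}
Cairo—Paris (14): add. Components now {Cairo,Paris,Quito,Sofia} {Hanoi} {Tokyo}
Hanoi—Paris (15): add. Components now {Cairo,Hanoi,Paris,Quito,Sofia} {Tokyo}
Cairo—Tokyo (16): add. Components now {Cairo,Hanoi,Paris,Quito,Sofia,Tokyo}
MST edge set: {Quito—Sofia, Paris—Quito, Cairo—Paris, Hanoi—Paris, Cairo—Tokyo}.
Of the listed edges, {Cairo—Paris} are in the MST → 1.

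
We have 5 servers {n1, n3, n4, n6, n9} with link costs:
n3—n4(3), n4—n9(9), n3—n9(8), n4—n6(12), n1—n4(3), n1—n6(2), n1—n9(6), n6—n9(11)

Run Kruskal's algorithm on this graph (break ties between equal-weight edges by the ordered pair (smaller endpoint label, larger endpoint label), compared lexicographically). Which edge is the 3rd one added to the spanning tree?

Kruskal: consider edges lightest-first.
n1—n6 (2): add. Components now {n1,n6} {n4} {n9} {n3}
n1—n4 (3): add. Components now {n1,n4,n6} {n9} {n3}
n3—n4 (3): add. Components now {n1,n3,n4,n6} {n9}
n1—n9 (6): add. Components now {n1,n3,n4,n6,n9}
The 3rd edge added is n3—n4.

n3-n4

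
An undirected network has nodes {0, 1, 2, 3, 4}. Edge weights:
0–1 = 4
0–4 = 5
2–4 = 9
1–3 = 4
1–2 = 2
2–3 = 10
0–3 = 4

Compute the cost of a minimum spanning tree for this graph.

15

Prim, starting at 2.
Step 1: frontier [1–2 2, 2–4 9, 2–3 10] → take 1–2 (2); add 1.
Step 2: frontier [0–1 4, 1–3 4, 2–4 9, 2–3 10] → take 0–1 (4); add 0.
Step 3: frontier [0–3 4, 0–4 5, 1–3 4, 2–4 9, 2–3 10] → take 0–3 (4); add 3.
Step 4: frontier [0–4 5, 2–4 9] → take 0–4 (5); add 4.
MST edges: 1–2, 0–1, 0–3, 0–4; total weight 2+4+4+5 = 15.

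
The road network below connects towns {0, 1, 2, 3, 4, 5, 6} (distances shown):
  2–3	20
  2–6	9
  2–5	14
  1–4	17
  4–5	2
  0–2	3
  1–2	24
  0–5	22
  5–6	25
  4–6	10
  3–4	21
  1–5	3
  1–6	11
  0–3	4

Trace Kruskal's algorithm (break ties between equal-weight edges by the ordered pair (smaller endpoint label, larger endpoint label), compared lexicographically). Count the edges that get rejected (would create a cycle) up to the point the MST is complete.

Kruskal's algorithm — process edges by increasing weight (ties by edge label):
4–5 (2): add. Components now {0} {1} {2} {3} {4,5} {6}
0–2 (3): add. Components now {0,2} {1} {3} {4,5} {6}
1–5 (3): add. Components now {0,2} {1,4,5} {3} {6}
0–3 (4): add. Components now {0,2,3} {1,4,5} {6}
2–6 (9): add. Components now {0,2,3,6} {1,4,5}
4–6 (10): add. Components now {0,1,2,3,4,5,6}
Edges rejected before the tree was complete: 0.

0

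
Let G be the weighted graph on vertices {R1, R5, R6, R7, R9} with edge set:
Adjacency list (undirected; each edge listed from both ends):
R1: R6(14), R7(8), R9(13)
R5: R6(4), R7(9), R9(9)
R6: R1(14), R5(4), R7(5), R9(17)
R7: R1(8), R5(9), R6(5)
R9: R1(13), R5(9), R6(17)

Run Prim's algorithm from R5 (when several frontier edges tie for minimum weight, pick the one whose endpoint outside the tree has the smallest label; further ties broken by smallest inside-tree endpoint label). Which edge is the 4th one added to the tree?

Grow the tree from R5 using Prim:
Step 1: cheapest edge leaving the tree is R5—R6 (4); add R6.
Step 2: cheapest edge leaving the tree is R6—R7 (5); add R7.
Step 3: cheapest edge leaving the tree is R1—R7 (8); add R1.
Step 4: cheapest edge leaving the tree is R5—R9 (9); add R9.
The 4th edge added is R5—R9.

R5-R9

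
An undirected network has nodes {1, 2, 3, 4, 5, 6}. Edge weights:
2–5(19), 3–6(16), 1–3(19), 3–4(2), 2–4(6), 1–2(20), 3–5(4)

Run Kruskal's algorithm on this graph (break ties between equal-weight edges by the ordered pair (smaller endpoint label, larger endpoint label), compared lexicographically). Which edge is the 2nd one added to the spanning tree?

3-5

Kruskal's algorithm — process edges by increasing weight (ties by edge label):
3–4 (2): add. Components now {1} {2} {3,4} {5} {6}
3–5 (4): add. Components now {1} {2} {3,4,5} {6}
2–4 (6): add. Components now {1} {2,3,4,5} {6}
3–6 (16): add. Components now {1} {2,3,4,5,6}
1–3 (19): add. Components now {1,2,3,4,5,6}
The 2nd edge added is 3–5.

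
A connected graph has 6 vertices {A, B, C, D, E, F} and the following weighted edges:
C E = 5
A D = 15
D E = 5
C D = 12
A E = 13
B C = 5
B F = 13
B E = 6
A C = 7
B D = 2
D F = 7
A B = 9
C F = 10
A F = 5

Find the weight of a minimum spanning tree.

Kruskal's algorithm — process edges by increasing weight (ties by edge label):
B D (2): add. Components now {A} {B,D} {C} {E} {F}
A F (5): add. Components now {A,F} {B,D} {C} {E}
B C (5): add. Components now {A,F} {B,C,D} {E}
C E (5): add. Components now {A,F} {B,C,D,E}
D E (5): skip — D and E already connected.
B E (6): skip — B and E already connected.
A C (7): add. Components now {A,B,C,D,E,F}
MST edges: B D, A F, B C, C E, A C; total weight 2+5+5+5+7 = 24.

24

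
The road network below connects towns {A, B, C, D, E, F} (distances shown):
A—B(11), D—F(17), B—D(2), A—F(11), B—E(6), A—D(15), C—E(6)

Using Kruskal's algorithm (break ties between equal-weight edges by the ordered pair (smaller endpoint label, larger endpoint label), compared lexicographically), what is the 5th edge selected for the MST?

Kruskal: consider edges lightest-first.
B—D (2): add. Components now {A} {B,D} {C} {E} {F}
B—E (6): add. Components now {A} {B,D,E} {C} {F}
C—E (6): add. Components now {A} {B,C,D,E} {F}
A—B (11): add. Components now {A,B,C,D,E} {F}
A—F (11): add. Components now {A,B,C,D,E,F}
The 5th edge added is A—F.

A-F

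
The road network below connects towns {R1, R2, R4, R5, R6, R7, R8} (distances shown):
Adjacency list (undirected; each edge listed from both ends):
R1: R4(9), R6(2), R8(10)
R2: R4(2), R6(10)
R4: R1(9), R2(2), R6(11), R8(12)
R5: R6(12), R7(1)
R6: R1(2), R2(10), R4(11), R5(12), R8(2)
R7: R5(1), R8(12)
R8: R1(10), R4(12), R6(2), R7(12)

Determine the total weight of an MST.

Prim, starting at R2.
Step 1: cheapest edge leaving the tree is R2 R4 (2); add R4.
Step 2: cheapest edge leaving the tree is R1 R4 (9); add R1.
Step 3: cheapest edge leaving the tree is R1 R6 (2); add R6.
Step 4: cheapest edge leaving the tree is R6 R8 (2); add R8.
Step 5: cheapest edge leaving the tree is R5 R6 (12); add R5.
Step 6: cheapest edge leaving the tree is R5 R7 (1); add R7.
MST edges: R2 R4, R1 R4, R1 R6, R6 R8, R5 R6, R5 R7; total weight 2+9+2+2+12+1 = 28.

28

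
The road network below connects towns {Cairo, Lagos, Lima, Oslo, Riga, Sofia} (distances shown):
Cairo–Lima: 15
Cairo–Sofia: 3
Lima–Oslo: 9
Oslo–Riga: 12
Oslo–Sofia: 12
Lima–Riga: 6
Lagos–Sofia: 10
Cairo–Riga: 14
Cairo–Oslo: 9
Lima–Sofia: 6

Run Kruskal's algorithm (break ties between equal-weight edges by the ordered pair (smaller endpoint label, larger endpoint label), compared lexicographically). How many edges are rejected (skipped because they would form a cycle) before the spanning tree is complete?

1

Kruskal: consider edges lightest-first.
Cairo–Sofia (3): add — endpoints in different components.
Lima–Riga (6): add — endpoints in different components.
Lima–Sofia (6): add — endpoints in different components.
Cairo–Oslo (9): add — endpoints in different components.
Lima–Oslo (9): skip — Lima and Oslo already connected.
Lagos–Sofia (10): add — endpoints in different components.
Edges rejected before the tree was complete: 1.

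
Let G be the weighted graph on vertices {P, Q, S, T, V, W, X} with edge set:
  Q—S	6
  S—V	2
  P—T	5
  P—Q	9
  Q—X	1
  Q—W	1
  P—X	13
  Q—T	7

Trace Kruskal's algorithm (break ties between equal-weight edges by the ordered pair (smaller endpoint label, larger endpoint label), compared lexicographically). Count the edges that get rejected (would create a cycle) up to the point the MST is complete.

0

Kruskal: consider edges lightest-first.
Q—W (1): add — endpoints in different components.
Q—X (1): add — endpoints in different components.
S—V (2): add — endpoints in different components.
P—T (5): add — endpoints in different components.
Q—S (6): add — endpoints in different components.
Q—T (7): add — endpoints in different components.
Edges rejected before the tree was complete: 0.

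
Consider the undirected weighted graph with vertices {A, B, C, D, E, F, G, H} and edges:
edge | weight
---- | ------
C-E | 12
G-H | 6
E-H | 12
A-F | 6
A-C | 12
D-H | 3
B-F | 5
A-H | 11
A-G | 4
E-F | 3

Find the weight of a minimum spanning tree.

39

Sort edges by weight, then run Kruskal:
D-H (3): add — endpoints in different components.
E-F (3): add — endpoints in different components.
A-G (4): add — endpoints in different components.
B-F (5): add — endpoints in different components.
A-F (6): add — endpoints in different components.
G-H (6): add — endpoints in different components.
A-H (11): skip — A and H already connected.
A-C (12): add — endpoints in different components.
MST edges: D-H, E-F, A-G, B-F, A-F, G-H, A-C; total weight 3+3+4+5+6+6+12 = 39.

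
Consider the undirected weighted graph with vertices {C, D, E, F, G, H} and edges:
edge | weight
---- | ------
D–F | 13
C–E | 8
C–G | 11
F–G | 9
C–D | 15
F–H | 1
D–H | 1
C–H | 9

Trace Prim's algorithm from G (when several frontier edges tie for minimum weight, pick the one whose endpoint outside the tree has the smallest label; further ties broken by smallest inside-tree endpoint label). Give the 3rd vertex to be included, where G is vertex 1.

H

Prim's algorithm from G:
Step 1: cheapest edge leaving the tree is F–G (9); add F.
Step 2: cheapest edge leaving the tree is F–H (1); add H.
Step 3: cheapest edge leaving the tree is D–H (1); add D.
Step 4: cheapest edge leaving the tree is C–H (9); add C.
Step 5: cheapest edge leaving the tree is C–E (8); add E.
Vertex order: G, F, H, D, C, E. The 3rd vertex is H.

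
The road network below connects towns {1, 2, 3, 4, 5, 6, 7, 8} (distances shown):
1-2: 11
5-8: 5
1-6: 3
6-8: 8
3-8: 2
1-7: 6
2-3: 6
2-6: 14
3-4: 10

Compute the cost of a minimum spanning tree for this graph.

40

Sort edges by weight, then run Kruskal:
3-8 (2): add — endpoints in different components.
1-6 (3): add — endpoints in different components.
5-8 (5): add — endpoints in different components.
1-7 (6): add — endpoints in different components.
2-3 (6): add — endpoints in different components.
6-8 (8): add — endpoints in different components.
3-4 (10): add — endpoints in different components.
MST edges: 3-8, 1-6, 5-8, 1-7, 2-3, 6-8, 3-4; total weight 2+3+5+6+6+8+10 = 40.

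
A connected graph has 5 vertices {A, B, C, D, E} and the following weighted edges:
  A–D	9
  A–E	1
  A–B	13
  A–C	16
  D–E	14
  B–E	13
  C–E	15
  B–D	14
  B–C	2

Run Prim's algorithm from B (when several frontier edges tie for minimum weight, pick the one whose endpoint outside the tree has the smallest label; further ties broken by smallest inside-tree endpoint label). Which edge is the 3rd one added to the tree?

A-E

Prim's algorithm from B:
Step 1: cheapest edge leaving the tree is B–C (2); add C.
Step 2: cheapest edge leaving the tree is A–B (13); add A.
Step 3: cheapest edge leaving the tree is A–E (1); add E.
Step 4: cheapest edge leaving the tree is A–D (9); add D.
The 3rd edge added is A–E.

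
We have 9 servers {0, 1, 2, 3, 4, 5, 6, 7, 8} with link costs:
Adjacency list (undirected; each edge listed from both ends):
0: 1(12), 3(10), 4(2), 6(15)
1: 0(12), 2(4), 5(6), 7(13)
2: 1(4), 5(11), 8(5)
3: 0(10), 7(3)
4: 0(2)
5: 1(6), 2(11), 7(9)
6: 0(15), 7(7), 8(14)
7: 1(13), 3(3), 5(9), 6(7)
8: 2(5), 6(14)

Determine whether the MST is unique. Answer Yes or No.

Sort edges by weight, then run Kruskal:
0-4 (2): add — endpoints in different components.
3-7 (3): add — endpoints in different components.
1-2 (4): add — endpoints in different components.
2-8 (5): add — endpoints in different components.
1-5 (6): add — endpoints in different components.
6-7 (7): add — endpoints in different components.
5-7 (9): add — endpoints in different components.
0-3 (10): add — endpoints in different components.
Every non-tree edge has weight strictly greater than the heaviest edge on the tree path between its endpoints, so the MST is unique.

Yes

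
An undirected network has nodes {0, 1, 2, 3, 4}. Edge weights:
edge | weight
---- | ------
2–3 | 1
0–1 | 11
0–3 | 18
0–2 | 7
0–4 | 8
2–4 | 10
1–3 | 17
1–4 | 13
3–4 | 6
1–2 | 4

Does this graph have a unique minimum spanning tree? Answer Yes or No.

Sort edges by weight, then run Kruskal:
2–3 (1): add. Components now {0} {1} {2,3} {4}
1–2 (4): add. Components now {0} {1,2,3} {4}
3–4 (6): add. Components now {0} {1,2,3,4}
0–2 (7): add. Components now {0,1,2,3,4}
Every non-tree edge has weight strictly greater than the heaviest edge on the tree path between its endpoints, so the MST is unique.

Yes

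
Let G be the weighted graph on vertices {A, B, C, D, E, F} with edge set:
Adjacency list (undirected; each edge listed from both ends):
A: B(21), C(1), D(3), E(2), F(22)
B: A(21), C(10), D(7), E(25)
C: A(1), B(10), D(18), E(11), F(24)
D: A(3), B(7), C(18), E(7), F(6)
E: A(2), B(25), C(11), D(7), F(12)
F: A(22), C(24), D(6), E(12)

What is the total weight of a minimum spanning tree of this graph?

Prim, starting at A.
Step 1: frontier [A C 1, A E 2, A D 3, A B 21, A F 22] → take A C (1); add C.
Step 2: frontier [A E 2, A D 3, A B 21, A F 22, B C 10, C E 11, C D 18, C F 24] → take A E (2); add E.
Step 3: frontier [A D 3, A B 21, A F 22, B C 10, C D 18, C F 24, D E 7, E F 12, B E 25] → take A D (3); add D.
Step 4: frontier [A B 21, A F 22, B C 10, C F 24, D F 6, B D 7, E F 12, B E 25] → take D F (6); add F.
Step 5: frontier [A B 21, B C 10, B D 7, B E 25] → take B D (7); add B.
MST edges: A C, A E, A D, D F, B D; total weight 1+2+3+6+7 = 19.

19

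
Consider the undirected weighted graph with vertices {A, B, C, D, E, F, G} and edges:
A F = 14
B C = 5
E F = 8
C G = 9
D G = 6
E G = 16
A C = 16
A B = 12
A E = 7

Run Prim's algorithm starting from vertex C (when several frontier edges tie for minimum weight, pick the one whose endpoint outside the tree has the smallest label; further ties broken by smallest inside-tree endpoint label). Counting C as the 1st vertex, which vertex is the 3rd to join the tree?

G

Grow the tree from C using Prim:
Step 1: cheapest edge leaving the tree is B C (5); add B.
Step 2: cheapest edge leaving the tree is C G (9); add G.
Step 3: cheapest edge leaving the tree is D G (6); add D.
Step 4: cheapest edge leaving the tree is A B (12); add A.
Step 5: cheapest edge leaving the tree is A E (7); add E.
Step 6: cheapest edge leaving the tree is E F (8); add F.
Vertex order: C, B, G, D, A, E, F. The 3rd vertex is G.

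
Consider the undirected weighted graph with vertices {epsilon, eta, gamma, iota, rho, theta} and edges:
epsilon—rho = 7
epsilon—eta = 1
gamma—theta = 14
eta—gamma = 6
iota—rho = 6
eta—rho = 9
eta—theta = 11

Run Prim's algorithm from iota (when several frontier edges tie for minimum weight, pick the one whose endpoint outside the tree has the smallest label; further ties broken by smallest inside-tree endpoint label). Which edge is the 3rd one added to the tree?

epsilon-eta

Grow the tree from iota using Prim:
Step 1: cheapest edge leaving the tree is iota—rho (6); add rho.
Step 2: cheapest edge leaving the tree is epsilon—rho (7); add epsilon.
Step 3: cheapest edge leaving the tree is epsilon—eta (1); add eta.
Step 4: cheapest edge leaving the tree is eta—gamma (6); add gamma.
Step 5: cheapest edge leaving the tree is eta—theta (11); add theta.
The 3rd edge added is epsilon—eta.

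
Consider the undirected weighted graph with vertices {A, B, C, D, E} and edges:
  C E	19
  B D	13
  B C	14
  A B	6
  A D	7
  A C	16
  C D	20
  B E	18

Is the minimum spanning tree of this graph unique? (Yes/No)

Yes

Kruskal: consider edges lightest-first.
A B (6): add. Components now {A,B} {C} {D} {E}
A D (7): add. Components now {A,B,D} {C} {E}
B D (13): skip — B and D already connected.
B C (14): add. Components now {A,B,C,D} {E}
A C (16): skip — A and C already connected.
B E (18): add. Components now {A,B,C,D,E}
Every non-tree edge has weight strictly greater than the heaviest edge on the tree path between its endpoints, so the MST is unique.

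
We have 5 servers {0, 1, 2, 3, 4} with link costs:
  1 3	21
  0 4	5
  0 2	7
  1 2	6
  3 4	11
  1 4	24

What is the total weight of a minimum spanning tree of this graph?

29

Prim's algorithm from 4:
Step 1: frontier [0 4 5, 3 4 11, 1 4 24] → take 0 4 (5); add 0.
Step 2: frontier [0 2 7, 3 4 11, 1 4 24] → take 0 2 (7); add 2.
Step 3: frontier [1 2 6, 3 4 11, 1 4 24] → take 1 2 (6); add 1.
Step 4: frontier [1 3 21, 3 4 11] → take 3 4 (11); add 3.
MST edges: 0 4, 0 2, 1 2, 3 4; total weight 5+7+6+11 = 29.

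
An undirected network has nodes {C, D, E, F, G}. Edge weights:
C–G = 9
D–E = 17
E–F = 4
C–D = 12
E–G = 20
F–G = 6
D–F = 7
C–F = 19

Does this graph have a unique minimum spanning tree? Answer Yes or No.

Yes

Kruskal: consider edges lightest-first.
E–F (4): add. Components now {C} {D} {E,F} {G}
F–G (6): add. Components now {C} {D} {E,F,G}
D–F (7): add. Components now {C} {D,E,F,G}
C–G (9): add. Components now {C,D,E,F,G}
Every non-tree edge has weight strictly greater than the heaviest edge on the tree path between its endpoints, so the MST is unique.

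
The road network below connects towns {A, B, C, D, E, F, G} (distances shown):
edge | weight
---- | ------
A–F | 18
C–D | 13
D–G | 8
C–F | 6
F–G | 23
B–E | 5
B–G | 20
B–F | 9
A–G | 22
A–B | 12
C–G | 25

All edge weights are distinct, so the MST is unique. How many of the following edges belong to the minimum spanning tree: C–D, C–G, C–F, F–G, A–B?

3

Kruskal's algorithm — process edges by increasing weight (ties by edge label):
B–E (5): add. Components now {A} {B,E} {C} {D} {F} {G}
C–F (6): add. Components now {A} {B,E} {C,F} {D} {G}
D–G (8): add. Components now {A} {B,E} {C,F} {D,G}
B–F (9): add. Components now {A} {B,C,E,F} {D,G}
A–B (12): add. Components now {A,B,C,E,F} {D,G}
C–D (13): add. Components now {A,B,C,D,E,F,G}
MST edge set: {B–E, C–F, D–G, B–F, A–B, C–D}.
Of the listed edges, {C–D, C–F, A–B} are in the MST → 3.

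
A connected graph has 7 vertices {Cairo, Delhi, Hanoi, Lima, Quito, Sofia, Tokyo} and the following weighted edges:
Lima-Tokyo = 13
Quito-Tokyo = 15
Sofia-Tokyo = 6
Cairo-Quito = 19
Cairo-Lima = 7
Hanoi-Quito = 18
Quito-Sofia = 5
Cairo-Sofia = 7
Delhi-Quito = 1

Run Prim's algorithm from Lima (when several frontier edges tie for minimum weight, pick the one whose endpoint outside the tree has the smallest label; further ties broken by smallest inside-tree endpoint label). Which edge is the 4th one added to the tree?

Grow the tree from Lima using Prim:
Step 1: frontier [Cairo-Lima 7, Lima-Tokyo 13] → take Cairo-Lima (7); add Cairo.
Step 2: frontier [Cairo-Sofia 7, Cairo-Quito 19, Lima-Tokyo 13] → take Cairo-Sofia (7); add Sofia.
Step 3: frontier [Cairo-Quito 19, Lima-Tokyo 13, Quito-Sofia 5, Sofia-Tokyo 6] → take Quito-Sofia (5); add Quito.
Step 4: frontier [Lima-Tokyo 13, Delhi-Quito 1, Quito-Tokyo 15, Hanoi-Quito 18, Sofia-Tokyo 6] → take Delhi-Quito (1); add Delhi.
Step 5: frontier [Lima-Tokyo 13, Quito-Tokyo 15, Hanoi-Quito 18, Sofia-Tokyo 6] → take Sofia-Tokyo (6); add Tokyo.
Step 6: frontier [Hanoi-Quito 18] → take Hanoi-Quito (18); add Hanoi.
The 4th edge added is Delhi-Quito.

Delhi-Quito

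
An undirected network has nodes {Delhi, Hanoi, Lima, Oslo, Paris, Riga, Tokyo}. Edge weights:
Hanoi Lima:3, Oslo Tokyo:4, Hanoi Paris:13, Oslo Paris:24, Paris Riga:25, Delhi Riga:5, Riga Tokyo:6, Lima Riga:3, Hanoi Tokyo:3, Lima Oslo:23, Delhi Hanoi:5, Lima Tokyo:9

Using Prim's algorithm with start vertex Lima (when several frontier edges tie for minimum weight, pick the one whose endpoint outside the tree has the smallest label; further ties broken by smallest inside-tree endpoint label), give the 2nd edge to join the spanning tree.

Prim's algorithm from Lima:
Step 1: frontier [Hanoi Lima 3, Lima Riga 3, Lima Tokyo 9, Lima Oslo 23] → take Hanoi Lima (3); add Hanoi.
Step 2: frontier [Hanoi Tokyo 3, Delhi Hanoi 5, Hanoi Paris 13, Lima Riga 3, Lima Tokyo 9, Lima Oslo 23] → take Lima Riga (3); add Riga.
Step 3: frontier [Hanoi Tokyo 3, Delhi Hanoi 5, Hanoi Paris 13, Lima Tokyo 9, Lima Oslo 23, Delhi Riga 5, Riga Tokyo 6, Paris Riga 25] → take Hanoi Tokyo (3); add Tokyo.
Step 4: frontier [Delhi Hanoi 5, Hanoi Paris 13, Lima Oslo 23, Delhi Riga 5, Paris Riga 25, Oslo Tokyo 4] → take Oslo Tokyo (4); add Oslo.
Step 5: frontier [Delhi Hanoi 5, Hanoi Paris 13, Oslo Paris 24, Delhi Riga 5, Paris Riga 25] → take Delhi Hanoi (5); add Delhi.
Step 6: frontier [Hanoi Paris 13, Oslo Paris 24, Paris Riga 25] → take Hanoi Paris (13); add Paris.
The 2nd edge added is Lima Riga.

Lima-Riga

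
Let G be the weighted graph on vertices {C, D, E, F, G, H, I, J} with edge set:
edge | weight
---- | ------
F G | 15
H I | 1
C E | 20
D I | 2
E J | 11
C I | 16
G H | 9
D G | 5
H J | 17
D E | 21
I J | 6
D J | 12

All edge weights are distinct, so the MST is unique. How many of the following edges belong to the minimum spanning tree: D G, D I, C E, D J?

2

Sort edges by weight, then run Kruskal:
H I (1): add — endpoints in different components.
D I (2): add — endpoints in different components.
D G (5): add — endpoints in different components.
I J (6): add — endpoints in different components.
G H (9): skip — G and H already connected.
E J (11): add — endpoints in different components.
D J (12): skip — D and J already connected.
F G (15): add — endpoints in different components.
C I (16): add — endpoints in different components.
MST edge set: {H I, D I, D G, I J, E J, F G, C I}.
Of the listed edges, {D G, D I} are in the MST → 2.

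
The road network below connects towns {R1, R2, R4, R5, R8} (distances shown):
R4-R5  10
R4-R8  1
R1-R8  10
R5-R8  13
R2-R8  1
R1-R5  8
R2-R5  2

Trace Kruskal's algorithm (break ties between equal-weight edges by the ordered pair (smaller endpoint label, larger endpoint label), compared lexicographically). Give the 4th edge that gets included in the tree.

R1-R5

Kruskal's algorithm — process edges by increasing weight (ties by edge label):
R2-R8 (1): add — endpoints in different components.
R4-R8 (1): add — endpoints in different components.
R2-R5 (2): add — endpoints in different components.
R1-R5 (8): add — endpoints in different components.
The 4th edge added is R1-R5.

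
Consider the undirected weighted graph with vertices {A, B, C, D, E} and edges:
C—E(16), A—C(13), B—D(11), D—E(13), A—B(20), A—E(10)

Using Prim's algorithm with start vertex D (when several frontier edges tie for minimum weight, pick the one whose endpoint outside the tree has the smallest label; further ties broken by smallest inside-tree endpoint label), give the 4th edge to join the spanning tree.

A-C

Prim, starting at D.
Step 1: frontier [B—D 11, D—E 13] → take B—D (11); add B.
Step 2: frontier [A—B 20, D—E 13] → take D—E (13); add E.
Step 3: frontier [A—B 20, A—E 10, C—E 16] → take A—E (10); add A.
Step 4: frontier [A—C 13, C—E 16] → take A—C (13); add C.
The 4th edge added is A—C.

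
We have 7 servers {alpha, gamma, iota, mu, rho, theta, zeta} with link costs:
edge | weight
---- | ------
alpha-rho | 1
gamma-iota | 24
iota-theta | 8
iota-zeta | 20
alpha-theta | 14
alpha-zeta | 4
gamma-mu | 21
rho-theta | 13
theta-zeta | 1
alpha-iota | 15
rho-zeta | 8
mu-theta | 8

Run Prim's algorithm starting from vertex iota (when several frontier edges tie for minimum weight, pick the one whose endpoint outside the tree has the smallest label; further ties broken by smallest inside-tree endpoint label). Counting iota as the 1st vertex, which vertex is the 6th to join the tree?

Prim's algorithm from iota:
Step 1: cheapest edge leaving the tree is iota-theta (8); add theta.
Step 2: cheapest edge leaving the tree is theta-zeta (1); add zeta.
Step 3: cheapest edge leaving the tree is alpha-zeta (4); add alpha.
Step 4: cheapest edge leaving the tree is alpha-rho (1); add rho.
Step 5: cheapest edge leaving the tree is mu-theta (8); add mu.
Step 6: cheapest edge leaving the tree is gamma-mu (21); add gamma.
Vertex order: iota, theta, zeta, alpha, rho, mu, gamma. The 6th vertex is mu.

mu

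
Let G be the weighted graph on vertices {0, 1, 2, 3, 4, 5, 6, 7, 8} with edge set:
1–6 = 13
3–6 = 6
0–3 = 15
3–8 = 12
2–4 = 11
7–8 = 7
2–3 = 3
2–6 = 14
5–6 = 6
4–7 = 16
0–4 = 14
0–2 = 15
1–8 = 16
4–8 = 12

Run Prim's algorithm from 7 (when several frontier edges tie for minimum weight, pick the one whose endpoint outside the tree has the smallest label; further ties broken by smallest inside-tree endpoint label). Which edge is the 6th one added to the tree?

2-4

Prim, starting at 7.
Step 1: frontier [7–8 7, 4–7 16] → take 7–8 (7); add 8.
Step 2: frontier [4–7 16, 3–8 12, 4–8 12, 1–8 16] → take 3–8 (12); add 3.
Step 3: frontier [2–3 3, 3–6 6, 0–3 15, 4–7 16, 4–8 12, 1–8 16] → take 2–3 (3); add 2.
Step 4: frontier [2–4 11, 2–6 14, 0–2 15, 3–6 6, 0–3 15, 4–7 16, 4–8 12, 1–8 16] → take 3–6 (6); add 6.
Step 5: frontier [2–4 11, 0–2 15, 0–3 15, 5–6 6, 1–6 13, 4–7 16, 4–8 12, 1–8 16] → take 5–6 (6); add 5.
Step 6: frontier [2–4 11, 0–2 15, 0–3 15, 1–6 13, 4–7 16, 4–8 12, 1–8 16] → take 2–4 (11); add 4.
Step 7: frontier [0–2 15, 0–3 15, 0–4 14, 1–6 13, 1–8 16] → take 1–6 (13); add 1.
Step 8: frontier [0–2 15, 0–3 15, 0–4 14] → take 0–4 (14); add 0.
The 6th edge added is 2–4.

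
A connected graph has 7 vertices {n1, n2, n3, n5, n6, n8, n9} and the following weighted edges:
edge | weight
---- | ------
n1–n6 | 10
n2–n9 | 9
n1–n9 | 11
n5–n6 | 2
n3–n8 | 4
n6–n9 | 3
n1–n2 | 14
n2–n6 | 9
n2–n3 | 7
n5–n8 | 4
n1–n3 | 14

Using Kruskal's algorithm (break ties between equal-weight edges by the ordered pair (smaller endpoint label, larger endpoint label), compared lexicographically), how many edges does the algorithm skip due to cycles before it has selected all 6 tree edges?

Kruskal's algorithm — process edges by increasing weight (ties by edge label):
n5–n6 (2): add — endpoints in different components.
n6–n9 (3): add — endpoints in different components.
n3–n8 (4): add — endpoints in different components.
n5–n8 (4): add — endpoints in different components.
n2–n3 (7): add — endpoints in different components.
n2–n6 (9): skip — n2 and n6 already connected.
n2–n9 (9): skip — n2 and n9 already connected.
n1–n6 (10): add — endpoints in different components.
Edges rejected before the tree was complete: 2.

2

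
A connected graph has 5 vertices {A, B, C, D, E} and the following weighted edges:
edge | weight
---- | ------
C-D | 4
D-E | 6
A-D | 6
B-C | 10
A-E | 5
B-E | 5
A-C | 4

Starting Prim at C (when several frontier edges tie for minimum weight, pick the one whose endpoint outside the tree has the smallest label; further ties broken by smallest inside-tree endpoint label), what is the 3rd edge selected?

Prim's algorithm from C:
Step 1: cheapest edge leaving the tree is A-C (4); add A.
Step 2: cheapest edge leaving the tree is C-D (4); add D.
Step 3: cheapest edge leaving the tree is A-E (5); add E.
Step 4: cheapest edge leaving the tree is B-E (5); add B.
The 3rd edge added is A-E.

A-E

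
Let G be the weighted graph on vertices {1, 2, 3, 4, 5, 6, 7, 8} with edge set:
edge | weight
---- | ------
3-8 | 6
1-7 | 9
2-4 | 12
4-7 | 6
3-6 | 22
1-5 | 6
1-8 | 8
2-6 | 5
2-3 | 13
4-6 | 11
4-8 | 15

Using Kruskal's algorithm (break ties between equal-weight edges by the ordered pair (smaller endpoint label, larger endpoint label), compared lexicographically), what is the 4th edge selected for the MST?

Kruskal's algorithm — process edges by increasing weight (ties by edge label):
2-6 (5): add — endpoints in different components.
1-5 (6): add — endpoints in different components.
3-8 (6): add — endpoints in different components.
4-7 (6): add — endpoints in different components.
1-8 (8): add — endpoints in different components.
1-7 (9): add — endpoints in different components.
4-6 (11): add — endpoints in different components.
The 4th edge added is 4-7.

4-7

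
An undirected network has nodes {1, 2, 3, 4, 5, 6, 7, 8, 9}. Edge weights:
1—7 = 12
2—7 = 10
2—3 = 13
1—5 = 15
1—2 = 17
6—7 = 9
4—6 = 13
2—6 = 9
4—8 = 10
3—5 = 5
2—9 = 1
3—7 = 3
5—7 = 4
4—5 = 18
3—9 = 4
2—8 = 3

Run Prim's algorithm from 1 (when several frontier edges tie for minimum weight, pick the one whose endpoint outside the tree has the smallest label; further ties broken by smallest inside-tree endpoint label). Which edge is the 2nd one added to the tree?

3-7

Prim's algorithm from 1:
Step 1: cheapest edge leaving the tree is 1—7 (12); add 7.
Step 2: cheapest edge leaving the tree is 3—7 (3); add 3.
Step 3: cheapest edge leaving the tree is 5—7 (4); add 5.
Step 4: cheapest edge leaving the tree is 3—9 (4); add 9.
Step 5: cheapest edge leaving the tree is 2—9 (1); add 2.
Step 6: cheapest edge leaving the tree is 2—8 (3); add 8.
Step 7: cheapest edge leaving the tree is 2—6 (9); add 6.
Step 8: cheapest edge leaving the tree is 4—8 (10); add 4.
The 2nd edge added is 3—7.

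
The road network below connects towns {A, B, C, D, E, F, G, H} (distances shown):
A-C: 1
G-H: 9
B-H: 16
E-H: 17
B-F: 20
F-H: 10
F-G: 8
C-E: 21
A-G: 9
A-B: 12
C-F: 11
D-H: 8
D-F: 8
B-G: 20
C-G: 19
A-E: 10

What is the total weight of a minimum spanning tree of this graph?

Prim's algorithm from D:
Step 1: cheapest edge leaving the tree is D-F (8); add F.
Step 2: cheapest edge leaving the tree is F-G (8); add G.
Step 3: cheapest edge leaving the tree is D-H (8); add H.
Step 4: cheapest edge leaving the tree is A-G (9); add A.
Step 5: cheapest edge leaving the tree is A-C (1); add C.
Step 6: cheapest edge leaving the tree is A-E (10); add E.
Step 7: cheapest edge leaving the tree is A-B (12); add B.
MST edges: D-F, F-G, D-H, A-G, A-C, A-E, A-B; total weight 8+8+8+9+1+10+12 = 56.

56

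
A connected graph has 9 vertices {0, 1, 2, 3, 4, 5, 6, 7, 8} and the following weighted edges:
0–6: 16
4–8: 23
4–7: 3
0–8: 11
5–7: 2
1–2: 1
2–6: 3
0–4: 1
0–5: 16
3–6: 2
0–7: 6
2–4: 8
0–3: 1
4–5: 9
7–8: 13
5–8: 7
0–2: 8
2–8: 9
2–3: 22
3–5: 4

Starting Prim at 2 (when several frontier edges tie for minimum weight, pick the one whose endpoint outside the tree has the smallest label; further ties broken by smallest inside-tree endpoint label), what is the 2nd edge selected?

2-6

Grow the tree from 2 using Prim:
Step 1: cheapest edge leaving the tree is 1–2 (1); add 1.
Step 2: cheapest edge leaving the tree is 2–6 (3); add 6.
Step 3: cheapest edge leaving the tree is 3–6 (2); add 3.
Step 4: cheapest edge leaving the tree is 0–3 (1); add 0.
Step 5: cheapest edge leaving the tree is 0–4 (1); add 4.
Step 6: cheapest edge leaving the tree is 4–7 (3); add 7.
Step 7: cheapest edge leaving the tree is 5–7 (2); add 5.
Step 8: cheapest edge leaving the tree is 5–8 (7); add 8.
The 2nd edge added is 2–6.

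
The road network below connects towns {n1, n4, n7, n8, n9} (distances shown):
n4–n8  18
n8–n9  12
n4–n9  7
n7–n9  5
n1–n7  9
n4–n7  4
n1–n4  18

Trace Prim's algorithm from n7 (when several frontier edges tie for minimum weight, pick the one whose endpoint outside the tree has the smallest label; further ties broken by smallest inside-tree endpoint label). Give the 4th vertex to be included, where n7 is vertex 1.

Prim's algorithm from n7:
Step 1: frontier [n4–n7 4, n7–n9 5, n1–n7 9] → take n4–n7 (4); add n4.
Step 2: frontier [n4–n9 7, n1–n4 18, n4–n8 18, n7–n9 5, n1–n7 9] → take n7–n9 (5); add n9.
Step 3: frontier [n1–n4 18, n4–n8 18, n1–n7 9, n8–n9 12] → take n1–n7 (9); add n1.
Step 4: frontier [n4–n8 18, n8–n9 12] → take n8–n9 (12); add n8.
Vertex order: n7, n4, n9, n1, n8. The 4th vertex is n1.

n1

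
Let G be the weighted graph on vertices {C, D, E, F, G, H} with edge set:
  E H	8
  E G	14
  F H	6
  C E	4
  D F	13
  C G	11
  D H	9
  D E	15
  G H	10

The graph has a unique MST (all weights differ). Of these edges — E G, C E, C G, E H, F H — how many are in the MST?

Kruskal's algorithm — process edges by increasing weight (ties by edge label):
C E (4): add. Components now {C,E} {D} {F} {G} {H}
F H (6): add. Components now {C,E} {D} {F,H} {G}
E H (8): add. Components now {C,E,F,H} {D} {G}
D H (9): add. Components now {C,D,E,F,H} {G}
G H (10): add. Components now {C,D,E,F,G,H}
MST edge set: {C E, F H, E H, D H, G H}.
Of the listed edges, {C E, E H, F H} are in the MST → 3.

3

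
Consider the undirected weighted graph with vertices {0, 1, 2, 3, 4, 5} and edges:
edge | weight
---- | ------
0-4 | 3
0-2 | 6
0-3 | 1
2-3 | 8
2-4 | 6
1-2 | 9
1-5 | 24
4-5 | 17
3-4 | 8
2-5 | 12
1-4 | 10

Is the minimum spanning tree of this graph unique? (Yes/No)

No

Kruskal: consider edges lightest-first.
0-3 (1): add — endpoints in different components.
0-4 (3): add — endpoints in different components.
0-2 (6): add — endpoints in different components.
2-4 (6): skip — 2 and 4 already connected.
2-3 (8): skip — 2 and 3 already connected.
3-4 (8): skip — 3 and 4 already connected.
1-2 (9): add — endpoints in different components.
1-4 (10): skip — 1 and 4 already connected.
2-5 (12): add — endpoints in different components.
Non-tree edge 2-4 has weight 6, equal to the heaviest edge on its tree cycle — swapping gives another MST of the same weight. Not unique.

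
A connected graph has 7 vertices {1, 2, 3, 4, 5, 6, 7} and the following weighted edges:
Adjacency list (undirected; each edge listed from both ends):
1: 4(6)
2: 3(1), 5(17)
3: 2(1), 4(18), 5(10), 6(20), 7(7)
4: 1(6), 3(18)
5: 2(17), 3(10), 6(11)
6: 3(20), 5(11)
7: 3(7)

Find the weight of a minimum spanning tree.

Prim's algorithm from 1:
Step 1: cheapest edge leaving the tree is 1—4 (6); add 4.
Step 2: cheapest edge leaving the tree is 3—4 (18); add 3.
Step 3: cheapest edge leaving the tree is 2—3 (1); add 2.
Step 4: cheapest edge leaving the tree is 3—7 (7); add 7.
Step 5: cheapest edge leaving the tree is 3—5 (10); add 5.
Step 6: cheapest edge leaving the tree is 5—6 (11); add 6.
MST edges: 1—4, 3—4, 2—3, 3—7, 3—5, 5—6; total weight 6+18+1+7+10+11 = 53.

53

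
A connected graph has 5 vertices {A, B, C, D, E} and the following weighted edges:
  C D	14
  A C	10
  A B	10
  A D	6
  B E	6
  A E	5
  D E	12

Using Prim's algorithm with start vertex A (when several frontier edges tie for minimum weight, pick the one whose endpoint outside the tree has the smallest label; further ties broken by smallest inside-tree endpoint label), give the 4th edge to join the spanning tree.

A-C

Prim, starting at A.
Step 1: frontier [A E 5, A D 6, A B 10, A C 10] → take A E (5); add E.
Step 2: frontier [A D 6, A B 10, A C 10, B E 6, D E 12] → take B E (6); add B.
Step 3: frontier [A D 6, A C 10, D E 12] → take A D (6); add D.
Step 4: frontier [A C 10, C D 14] → take A C (10); add C.
The 4th edge added is A C.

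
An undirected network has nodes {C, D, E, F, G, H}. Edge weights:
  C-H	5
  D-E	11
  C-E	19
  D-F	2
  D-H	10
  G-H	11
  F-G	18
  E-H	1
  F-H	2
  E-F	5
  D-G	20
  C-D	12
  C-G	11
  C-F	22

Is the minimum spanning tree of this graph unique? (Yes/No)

No

Kruskal's algorithm — process edges by increasing weight (ties by edge label):
E-H (1): add. Components now {C} {D} {E,H} {F} {G}
D-F (2): add. Components now {C} {D,F} {E,H} {G}
F-H (2): add. Components now {C} {D,E,F,H} {G}
C-H (5): add. Components now {C,D,E,F,H} {G}
E-F (5): skip — E and F already connected.
D-H (10): skip — D and H already connected.
C-G (11): add. Components now {C,D,E,F,G,H}
Non-tree edge G-H has weight 11, equal to the heaviest edge on its tree cycle — swapping gives another MST of the same weight. Not unique.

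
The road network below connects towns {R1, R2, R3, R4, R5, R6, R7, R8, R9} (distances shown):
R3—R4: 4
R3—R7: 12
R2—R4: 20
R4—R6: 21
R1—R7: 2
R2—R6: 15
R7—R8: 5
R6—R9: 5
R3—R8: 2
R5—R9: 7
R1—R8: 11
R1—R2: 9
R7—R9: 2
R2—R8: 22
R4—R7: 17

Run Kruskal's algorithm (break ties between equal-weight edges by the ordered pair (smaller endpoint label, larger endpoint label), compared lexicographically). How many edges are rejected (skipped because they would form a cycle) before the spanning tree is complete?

0

Sort edges by weight, then run Kruskal:
R1—R7 (2): add — endpoints in different components.
R3—R8 (2): add — endpoints in different components.
R7—R9 (2): add — endpoints in different components.
R3—R4 (4): add — endpoints in different components.
R6—R9 (5): add — endpoints in different components.
R7—R8 (5): add — endpoints in different components.
R5—R9 (7): add — endpoints in different components.
R1—R2 (9): add — endpoints in different components.
Edges rejected before the tree was complete: 0.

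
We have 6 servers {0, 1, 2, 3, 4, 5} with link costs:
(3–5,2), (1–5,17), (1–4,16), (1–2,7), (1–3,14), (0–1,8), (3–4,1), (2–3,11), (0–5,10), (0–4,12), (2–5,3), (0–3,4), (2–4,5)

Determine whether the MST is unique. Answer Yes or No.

Kruskal's algorithm — process edges by increasing weight (ties by edge label):
3–4 (1): add — endpoints in different components.
3–5 (2): add — endpoints in different components.
2–5 (3): add — endpoints in different components.
0–3 (4): add — endpoints in different components.
2–4 (5): skip — 2 and 4 already connected.
1–2 (7): add — endpoints in different components.
Every non-tree edge has weight strictly greater than the heaviest edge on the tree path between its endpoints, so the MST is unique.

Yes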